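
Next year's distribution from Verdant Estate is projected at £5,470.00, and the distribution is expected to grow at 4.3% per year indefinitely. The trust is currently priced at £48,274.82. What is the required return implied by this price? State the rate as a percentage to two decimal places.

P = D₁/(r − g) ⇒ r = D₁/P + g = £5,470.0000/£48,274.82 + 0.043 = 0.113310 + 0.043 = 0.156310

15.63%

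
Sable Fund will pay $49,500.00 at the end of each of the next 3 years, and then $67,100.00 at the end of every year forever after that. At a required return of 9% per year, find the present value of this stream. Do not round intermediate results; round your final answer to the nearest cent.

PV of 3-year annuity: $49,500.00 × [1 − (1+0.09)^−3] / 0.09 = 125299.08597
Perpetuity value at year 3: $67,100.00 / 0.09 = 745555.55556
PV of perpetuity: 745555.55556 / (1+0.09)^3 = 575705.68347
Total PV = 125299.08597 + 575705.68347 = 701004.76943

$701004.77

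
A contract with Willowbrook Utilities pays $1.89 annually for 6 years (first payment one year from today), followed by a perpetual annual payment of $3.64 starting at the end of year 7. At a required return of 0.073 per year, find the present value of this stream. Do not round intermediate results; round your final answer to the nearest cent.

PV of 6-year annuity: $1.89 × [1 − (1+0.073)^−6] / 0.073 = 8.92593
Perpetuity value at year 6: $3.64 / 0.073 = 49.86301
PV of perpetuity: 49.86301 / (1+0.073)^6 = 32.67234
Total PV = 8.92593 + 32.67234 = 41.59826

$41.60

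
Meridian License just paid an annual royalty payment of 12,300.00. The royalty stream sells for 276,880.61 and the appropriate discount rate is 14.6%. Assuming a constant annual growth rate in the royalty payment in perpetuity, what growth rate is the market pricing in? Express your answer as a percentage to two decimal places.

P = D₀(1+g)/(r−g) ⇒ P(r−g) = D₀(1+g) ⇒ g(P+D₀) = P·r − D₀
g = (P·r − D₀)/(P + D₀) = (276,880.61×0.146 − 12,300.00) / (276,880.61 + 12,300.00) = 0.097256

9.73%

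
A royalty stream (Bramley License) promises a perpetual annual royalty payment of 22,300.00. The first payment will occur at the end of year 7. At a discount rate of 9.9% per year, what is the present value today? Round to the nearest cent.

Value at end of year 6: C / r = 22,300.00 / 0.099 = 225,252.5253
Discount to today: PV = 225,252.5253 / (1 + 0.099)^6 = 225,252.5253 / 1.761920 = 127,844.93

127844.93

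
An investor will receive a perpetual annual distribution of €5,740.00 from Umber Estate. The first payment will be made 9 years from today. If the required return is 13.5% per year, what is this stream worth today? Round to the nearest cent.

Value at end of year 8: C / r = €5,740.00 / 0.135 = €42,518.5185
Discount to today: PV = €42,518.5185 / (1 + 0.135)^8 = €42,518.5185 / 2.754019 = €15,438.72

€15438.72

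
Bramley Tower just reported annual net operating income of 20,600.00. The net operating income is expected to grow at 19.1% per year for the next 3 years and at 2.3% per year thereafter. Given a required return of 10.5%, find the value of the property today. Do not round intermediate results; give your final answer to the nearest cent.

D_1 = 24534.60000
D_2 = 29220.70860
D_3 = 34801.86394
Terminal value at year 3: TV = D_3×(1+g_2)/(r−g_2) = 35602.30681/0.082 = 434174.47333
P_0 = D_1/(1+r)^1 + D_2/(1+r)^2 + D_3/(1+r)^3 + TV/(1+r)^3
    = 22203.25792 + 23931.29428 + 25793.82035 + 321793.63683 = 393722.00939

393722.01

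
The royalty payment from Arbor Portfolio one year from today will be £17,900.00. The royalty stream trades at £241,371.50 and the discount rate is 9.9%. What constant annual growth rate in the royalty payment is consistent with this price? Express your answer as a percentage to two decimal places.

P = D₁/(r−g) ⇒ g = r − D₁/P = 0.099 − £17,900.00/£241,371.50 = 0.024840

2.48%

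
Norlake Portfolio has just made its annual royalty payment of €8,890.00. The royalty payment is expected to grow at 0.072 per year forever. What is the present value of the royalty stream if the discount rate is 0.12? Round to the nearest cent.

D₁ = D₀ × (1 + g) = €8,890.00 × 1.072 = €9,530.0800
Growing perpetuity: P = D₁ / (r − g) = €9,530.0800 / (0.12 − 0.072) = €198,543.33

€198543.33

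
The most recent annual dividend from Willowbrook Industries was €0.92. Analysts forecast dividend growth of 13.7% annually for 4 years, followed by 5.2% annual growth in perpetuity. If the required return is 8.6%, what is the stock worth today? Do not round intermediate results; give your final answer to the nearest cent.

€38.33

D_1 = 1.04604
D_2 = 1.18935
D_3 = 1.35229
D_4 = 1.53755
Terminal value at year 4: TV = D_4×(1+g_2)/(r−g_2) = 1.61750/0.034 = 47.57365
P_0 = D_1/(1+r)^1 + D_2/(1+r)^2 + D_3/(1+r)^3 + D_4/(1+r)^4 + TV/(1+r)^4
    = 0.96320 + 1.00844 + 1.05580 + 1.10538 + 34.20166 = 38.33448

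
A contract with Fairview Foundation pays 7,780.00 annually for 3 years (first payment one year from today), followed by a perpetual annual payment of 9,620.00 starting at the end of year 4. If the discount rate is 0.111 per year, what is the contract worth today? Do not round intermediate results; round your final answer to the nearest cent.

82178.04

PV of 3-year annuity: 7,780.00 × [1 − (1+0.111)^−3] / 0.111 = 18979.08265
Perpetuity value at year 3: 9,620.00 / 0.111 = 86666.66667
PV of perpetuity: 86666.66667 / (1+0.111)^3 = 63198.95779
Total PV = 18979.08265 + 63198.95779 = 82178.04044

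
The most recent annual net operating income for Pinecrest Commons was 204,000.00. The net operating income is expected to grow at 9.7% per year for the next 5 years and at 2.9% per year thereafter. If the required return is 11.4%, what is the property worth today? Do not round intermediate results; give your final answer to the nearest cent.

D_1 = 223788.00000
D_2 = 245495.43600
D_3 = 269308.49329
D_4 = 295431.41714
D_5 = 324088.26460
Terminal value at year 5: TV = D_5×(1+g_2)/(r−g_2) = 333486.82428/0.085 = 3923374.40327
P_0 = D_1/(1+r)^1 + D_2/(1+r)^2 + D_3/(1+r)^3 + D_4/(1+r)^4 + D_5/(1+r)^5 + TV/(1+r)^5
    = 200886.89408 + 197821.29515 + 194802.47826 + 191829.72949 + 188902.34583 + 2286829.57478 = 3261072.31758

3261072.32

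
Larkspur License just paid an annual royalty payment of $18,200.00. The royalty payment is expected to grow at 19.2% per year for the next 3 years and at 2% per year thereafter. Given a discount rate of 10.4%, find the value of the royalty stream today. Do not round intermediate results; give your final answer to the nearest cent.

$341948.38

D_1 = 21694.40000
D_2 = 25859.72480
D_3 = 30824.79196
Terminal value at year 3: TV = D_3×(1+g_2)/(r−g_2) = 31441.28780/0.084 = 374301.04525
P_0 = D_1/(1+r)^1 + D_2/(1+r)^2 + D_3/(1+r)^3 + TV/(1+r)^3
    = 19650.72464 + 21217.08675 + 22908.30381 + 278172.26050 = 341948.37569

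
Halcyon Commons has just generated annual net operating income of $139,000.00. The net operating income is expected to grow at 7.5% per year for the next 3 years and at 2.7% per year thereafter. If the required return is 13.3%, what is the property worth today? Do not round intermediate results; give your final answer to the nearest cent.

D_1 = 149425.00000
D_2 = 160631.87500
D_3 = 172679.26562
Terminal value at year 3: TV = D_3×(1+g_2)/(r−g_2) = 177341.60580/0.106 = 1673034.01695
P_0 = D_1/(1+r)^1 + D_2/(1+r)^2 + D_3/(1+r)^3 + TV/(1+r)^3
    = 131884.37776 + 125133.01508 + 118727.26497 + 1150310.38800 = 1526055.04582

$1526055.05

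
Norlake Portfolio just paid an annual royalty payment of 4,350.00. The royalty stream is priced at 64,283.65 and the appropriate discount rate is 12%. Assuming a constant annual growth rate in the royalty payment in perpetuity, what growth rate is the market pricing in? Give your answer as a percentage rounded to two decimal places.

P = D₀(1+g)/(r−g) ⇒ P(r−g) = D₀(1+g) ⇒ g(P+D₀) = P·r − D₀
g = (P·r − D₀)/(P + D₀) = (64,283.65×0.12 − 4,350.00) / (64,283.65 + 4,350.00) = 0.049014

4.90%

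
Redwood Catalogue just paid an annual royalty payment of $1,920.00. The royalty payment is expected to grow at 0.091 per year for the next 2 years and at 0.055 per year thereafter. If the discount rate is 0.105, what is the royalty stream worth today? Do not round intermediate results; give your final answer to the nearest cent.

D_1 = 2094.72000
D_2 = 2285.33952
Terminal value at year 2: TV = D_2×(1+g_2)/(r−g_2) = 2411.03319/0.05 = 48220.66387
P_0 = D_1/(1+r)^1 + D_2/(1+r)^2 + TV/(1+r)^2
    = 1895.67421 + 1871.65662 + 39491.95461 = 43259.28543

$43259.29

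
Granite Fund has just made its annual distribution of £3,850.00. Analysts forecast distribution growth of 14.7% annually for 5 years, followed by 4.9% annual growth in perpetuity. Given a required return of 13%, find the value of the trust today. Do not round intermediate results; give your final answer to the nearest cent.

D_1 = 4415.95000
D_2 = 5065.09465
D_3 = 5809.66356
D_4 = 6663.68411
D_5 = 7643.24567
Terminal value at year 5: TV = D_5×(1+g_2)/(r−g_2) = 8017.76471/0.081 = 98984.74949
P_0 = D_1/(1+r)^1 + D_2/(1+r)^2 + D_3/(1+r)^3 + D_4/(1+r)^4 + D_5/(1+r)^5 + TV/(1+r)^5
    = 3907.92035 + 3966.71208 + 4026.38828 + 4086.96226 + 4148.44753 + 53724.95630 = 73861.38680

£73861.39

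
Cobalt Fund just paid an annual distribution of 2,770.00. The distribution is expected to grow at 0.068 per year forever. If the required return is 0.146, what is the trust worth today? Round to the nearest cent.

37927.69

D₁ = D₀ × (1 + g) = 2,770.00 × 1.068 = 2,958.3600
Growing perpetuity: P = D₁ / (r − g) = 2,958.3600 / (0.146 − 0.068) = 37,927.69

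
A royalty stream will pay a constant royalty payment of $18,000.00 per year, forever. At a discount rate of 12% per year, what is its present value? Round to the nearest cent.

$150000.00

Level perpetuity: PV = C / r = $18,000.00 / 0.12 = $150,000.00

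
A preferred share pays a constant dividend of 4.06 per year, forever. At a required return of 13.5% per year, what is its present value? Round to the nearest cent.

30.07

Level perpetuity: PV = C / r = 4.06 / 0.135 = 30.07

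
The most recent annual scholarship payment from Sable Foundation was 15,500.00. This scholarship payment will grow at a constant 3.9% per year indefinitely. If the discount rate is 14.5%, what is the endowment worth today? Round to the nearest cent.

151929.25

D₁ = D₀ × (1 + g) = 15,500.00 × 1.039 = 16,104.5000
Growing perpetuity: P = D₁ / (r − g) = 16,104.5000 / (0.145 − 0.039) = 151,929.25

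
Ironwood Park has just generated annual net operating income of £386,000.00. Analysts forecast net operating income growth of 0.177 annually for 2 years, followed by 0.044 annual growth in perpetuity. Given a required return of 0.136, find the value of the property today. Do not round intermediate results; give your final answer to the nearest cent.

£5516444.22

D_1 = 454322.00000
D_2 = 534736.99400
Terminal value at year 2: TV = D_2×(1+g_2)/(r−g_2) = 558265.42174/0.092 = 6068102.41017
P_0 = D_1/(1+r)^1 + D_2/(1+r)^2 + TV/(1+r)^2
    = 399931.33803 + 414365.47963 + 4702147.39927 = 5516444.21693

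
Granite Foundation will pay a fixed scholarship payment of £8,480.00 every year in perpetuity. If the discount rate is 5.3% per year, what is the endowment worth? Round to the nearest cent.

£160000.00

Level perpetuity: PV = C / r = £8,480.00 / 0.053 = £160,000.00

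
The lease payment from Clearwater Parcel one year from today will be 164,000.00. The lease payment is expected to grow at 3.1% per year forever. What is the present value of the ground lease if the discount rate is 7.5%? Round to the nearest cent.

Growing perpetuity: P = D₁ / (r − g) = 164,000.0000 / (0.075 − 0.031) = 3,727,272.73

3727272.73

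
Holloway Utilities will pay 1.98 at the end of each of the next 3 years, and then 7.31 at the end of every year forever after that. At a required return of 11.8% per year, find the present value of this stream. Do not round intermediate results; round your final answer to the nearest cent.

49.10

PV of 3-year annuity: 1.98 × [1 − (1+0.118)^−3] / 0.118 = 4.77202
Perpetuity value at year 3: 7.31 / 0.118 = 61.94915
PV of perpetuity: 61.94915 / (1+0.118)^3 = 44.33125
Total PV = 4.77202 + 44.33125 = 49.10327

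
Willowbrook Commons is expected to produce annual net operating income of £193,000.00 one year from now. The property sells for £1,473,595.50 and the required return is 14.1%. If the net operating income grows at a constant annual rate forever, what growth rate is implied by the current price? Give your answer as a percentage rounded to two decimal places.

P = D₁/(r−g) ⇒ g = r − D₁/P = 0.141 − £193,000.00/£1,473,595.50 = 0.010028

1.00%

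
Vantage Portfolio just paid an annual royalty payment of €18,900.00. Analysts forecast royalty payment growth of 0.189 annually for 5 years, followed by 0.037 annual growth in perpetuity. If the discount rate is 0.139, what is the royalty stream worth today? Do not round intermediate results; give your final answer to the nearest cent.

€345892.08

D_1 = 22472.10000
D_2 = 26719.32690
D_3 = 31769.27968
D_4 = 37773.67354
D_5 = 44912.89784
Terminal value at year 5: TV = D_5×(1+g_2)/(r−g_2) = 46574.67506/0.102 = 456614.46142
P_0 = D_1/(1+r)^1 + D_2/(1+r)^2 + D_3/(1+r)^3 + D_4/(1+r)^4 + D_5/(1+r)^5 + TV/(1+r)^5
    = 19729.67515 + 20595.77152 + 21499.88791 + 22443.69335 + 23428.93011 + 238194.12280 = 345892.08085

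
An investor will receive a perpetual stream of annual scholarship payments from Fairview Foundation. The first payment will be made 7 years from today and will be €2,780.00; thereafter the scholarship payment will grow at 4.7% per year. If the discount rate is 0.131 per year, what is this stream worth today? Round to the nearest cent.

Value at end of year 6: C₁ / (r − g) = €2,780.00 / (0.131 − 0.047) = €33,095.2381
Discount to today: PV = €33,095.2381 / (1 + 0.131)^6 = €33,095.2381 / 2.093031 = €15,812.11

€15812.11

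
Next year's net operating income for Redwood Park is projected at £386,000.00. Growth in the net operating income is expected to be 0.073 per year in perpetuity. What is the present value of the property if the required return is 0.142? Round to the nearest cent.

Growing perpetuity: P = D₁ / (r − g) = £386,000.0000 / (0.142 − 0.073) = £5,594,202.90

£5594202.90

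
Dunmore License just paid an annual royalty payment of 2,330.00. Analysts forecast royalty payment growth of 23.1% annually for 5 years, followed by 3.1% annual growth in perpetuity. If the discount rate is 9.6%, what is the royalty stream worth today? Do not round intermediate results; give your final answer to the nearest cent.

82790.62

D_1 = 2868.23000
D_2 = 3530.79113
D_3 = 4346.40388
D_4 = 5350.42318
D_5 = 6586.37093
Terminal value at year 5: TV = D_5×(1+g_2)/(r−g_2) = 6790.54843/0.065 = 104469.97585
P_0 = D_1/(1+r)^1 + D_2/(1+r)^2 + D_3/(1+r)^3 + D_4/(1+r)^4 + D_5/(1+r)^5 + TV/(1+r)^5
    = 2616.99818 + 2939.34740 + 3301.40206 + 3708.05286 + 4164.79294 + 66060.02346 = 82790.61689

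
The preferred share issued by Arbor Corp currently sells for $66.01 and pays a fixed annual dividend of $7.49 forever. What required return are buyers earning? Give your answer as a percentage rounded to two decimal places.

11.35%

P = C/r ⇒ r = C/P = $7.49/$66.01 = 0.113468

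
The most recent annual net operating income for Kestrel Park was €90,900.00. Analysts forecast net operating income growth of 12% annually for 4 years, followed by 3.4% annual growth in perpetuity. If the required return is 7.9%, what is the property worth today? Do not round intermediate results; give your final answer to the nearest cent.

D_1 = 101808.00000
D_2 = 114024.96000
D_3 = 127707.95520
D_4 = 143032.90982
Terminal value at year 4: TV = D_4×(1+g_2)/(r−g_2) = 147896.02876/0.045 = 3286578.41684
P_0 = D_1/(1+r)^1 + D_2/(1+r)^2 + D_3/(1+r)^3 + D_4/(1+r)^4 + TV/(1+r)^4
    = 94354.03151 + 97939.30982 + 101660.82205 + 105523.74486 + 2424701.15956 = 2824179.06779

€2824179.07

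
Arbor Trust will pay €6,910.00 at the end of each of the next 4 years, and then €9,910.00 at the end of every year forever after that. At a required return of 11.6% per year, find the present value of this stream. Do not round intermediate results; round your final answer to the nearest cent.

€76241.69

PV of 4-year annuity: €6,910.00 × [1 − (1+0.116)^−4] / 0.116 = 21166.13110
Perpetuity value at year 4: €9,910.00 / 0.116 = 85431.03448
PV of perpetuity: 85431.03448 / (1+0.116)^4 = 55075.55558
Total PV = 21166.13110 + 55075.55558 = 76241.68668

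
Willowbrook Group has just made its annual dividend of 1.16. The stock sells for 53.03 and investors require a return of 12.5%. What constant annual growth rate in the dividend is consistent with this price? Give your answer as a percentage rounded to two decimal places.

10.09%

P = D₀(1+g)/(r−g) ⇒ P(r−g) = D₀(1+g) ⇒ g(P+D₀) = P·r − D₀
g = (P·r − D₀)/(P + D₀) = (53.03×0.125 − 1.16) / (53.03 + 1.16) = 0.100918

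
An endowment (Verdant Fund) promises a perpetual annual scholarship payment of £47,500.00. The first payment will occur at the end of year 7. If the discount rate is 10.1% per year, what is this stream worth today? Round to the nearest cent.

£264026.99

Value at end of year 6: C / r = £47,500.00 / 0.101 = £470,297.0297
Discount to today: PV = £470,297.0297 / (1 + 0.101)^6 = £470,297.0297 / 1.781246 = £264,026.99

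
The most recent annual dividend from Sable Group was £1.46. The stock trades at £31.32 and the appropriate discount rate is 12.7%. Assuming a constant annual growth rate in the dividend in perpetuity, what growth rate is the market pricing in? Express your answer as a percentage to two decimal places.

P = D₀(1+g)/(r−g) ⇒ P(r−g) = D₀(1+g) ⇒ g(P+D₀) = P·r − D₀
g = (P·r − D₀)/(P + D₀) = (£31.32×0.127 − £1.46) / (£31.32 + £1.46) = 0.076804

7.68%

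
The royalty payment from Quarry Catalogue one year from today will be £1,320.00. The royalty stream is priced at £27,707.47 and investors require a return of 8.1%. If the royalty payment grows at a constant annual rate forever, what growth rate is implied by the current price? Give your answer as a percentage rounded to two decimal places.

3.34%

P = D₁/(r−g) ⇒ g = r − D₁/P = 0.081 − £1,320.00/£27,707.47 = 0.033359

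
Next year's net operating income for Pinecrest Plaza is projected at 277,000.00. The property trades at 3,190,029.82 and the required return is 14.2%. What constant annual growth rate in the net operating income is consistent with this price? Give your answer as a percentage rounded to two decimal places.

P = D₁/(r−g) ⇒ g = r − D₁/P = 0.142 − 277,000.00/3,190,029.82 = 0.055167

5.52%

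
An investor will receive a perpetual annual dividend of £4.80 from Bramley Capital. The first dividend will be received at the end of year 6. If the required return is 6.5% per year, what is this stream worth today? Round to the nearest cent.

Value at end of year 5: C / r = £4.80 / 0.065 = £73.8462
Discount to today: PV = £73.8462 / (1 + 0.065)^5 = £73.8462 / 1.370087 = £53.90

£53.90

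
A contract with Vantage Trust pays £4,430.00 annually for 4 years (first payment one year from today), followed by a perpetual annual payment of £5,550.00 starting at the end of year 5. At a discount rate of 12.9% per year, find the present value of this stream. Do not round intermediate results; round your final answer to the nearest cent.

£39684.91

PV of 4-year annuity: £4,430.00 × [1 − (1+0.129)^−4] / 0.129 = 13204.33345
Perpetuity value at year 4: £5,550.00 / 0.129 = 43023.25581
PV of perpetuity: 43023.25581 / (1+0.129)^4 = 26480.58073
Total PV = 13204.33345 + 26480.58073 = 39684.91418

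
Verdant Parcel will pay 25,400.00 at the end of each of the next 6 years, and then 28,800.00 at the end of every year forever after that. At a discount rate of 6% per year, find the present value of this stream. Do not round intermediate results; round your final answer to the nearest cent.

PV of 6-year annuity: 25,400.00 × [1 − (1+0.06)^−6] / 0.06 = 124900.03788
Perpetuity value at year 6: 28,800.00 / 0.06 = 480000.00000
PV of perpetuity: 480000.00000 / (1+0.06)^6 = 338381.05941
Total PV = 124900.03788 + 338381.05941 = 463281.09729

463281.10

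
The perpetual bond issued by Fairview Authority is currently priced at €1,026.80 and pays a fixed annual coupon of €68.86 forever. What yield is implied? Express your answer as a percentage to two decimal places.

6.71%

P = C/r ⇒ r = C/P = €68.86/€1,026.80 = 0.067063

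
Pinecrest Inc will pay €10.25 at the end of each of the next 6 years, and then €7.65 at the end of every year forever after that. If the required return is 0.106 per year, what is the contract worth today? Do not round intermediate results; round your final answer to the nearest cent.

€83.30

PV of 6-year annuity: €10.25 × [1 − (1+0.106)^−6] / 0.106 = 43.86731
Perpetuity value at year 6: €7.65 / 0.106 = 72.16981
PV of perpetuity: 72.16981 / (1+0.106)^6 = 39.42982
Total PV = 43.86731 + 39.42982 = 83.29713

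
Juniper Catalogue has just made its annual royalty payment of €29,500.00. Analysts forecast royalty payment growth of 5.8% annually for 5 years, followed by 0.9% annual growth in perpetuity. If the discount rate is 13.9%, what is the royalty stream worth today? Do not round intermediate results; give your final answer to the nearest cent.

€277196.72

D_1 = 31211.00000
D_2 = 33021.23800
D_3 = 34936.46980
D_4 = 36962.78505
D_5 = 39106.62659
Terminal value at year 5: TV = D_5×(1+g_2)/(r−g_2) = 39458.58622/0.13 = 303527.58635
P_0 = D_1/(1+r)^1 + D_2/(1+r)^2 + D_3/(1+r)^3 + D_4/(1+r)^4 + D_5/(1+r)^5 + TV/(1+r)^5
    = 27402.10711 + 25453.40590 + 23643.28661 + 21961.89397 + 20400.07359 + 158335.95579 = 277196.72297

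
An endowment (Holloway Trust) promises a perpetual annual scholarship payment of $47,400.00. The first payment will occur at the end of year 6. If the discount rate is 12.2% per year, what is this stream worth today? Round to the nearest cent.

Value at end of year 5: C / r = $47,400.00 / 0.122 = $388,524.5902
Discount to today: PV = $388,524.5902 / (1 + 0.122)^5 = $388,524.5902 / 1.778133 = $218,501.40

$218501.40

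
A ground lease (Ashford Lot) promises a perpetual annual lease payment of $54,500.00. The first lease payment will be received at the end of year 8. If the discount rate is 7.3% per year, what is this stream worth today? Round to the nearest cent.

Value at end of year 7: C / r = $54,500.00 / 0.073 = $746,575.3425
Discount to today: PV = $746,575.3425 / (1 + 0.073)^7 = $746,575.3425 / 1.637563 = $455,906.29

$455906.29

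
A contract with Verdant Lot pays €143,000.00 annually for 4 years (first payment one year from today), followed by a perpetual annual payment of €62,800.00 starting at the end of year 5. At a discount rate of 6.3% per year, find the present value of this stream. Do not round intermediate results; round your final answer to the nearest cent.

PV of 4-year annuity: €143,000.00 × [1 − (1+0.063)^−4] / 0.063 = 492125.07051
Perpetuity value at year 4: €62,800.00 / 0.063 = 996825.39683
PV of perpetuity: 996825.39683 / (1+0.063)^4 = 780703.33789
Total PV = 492125.07051 + 780703.33789 = 1272828.40840

€1272828.41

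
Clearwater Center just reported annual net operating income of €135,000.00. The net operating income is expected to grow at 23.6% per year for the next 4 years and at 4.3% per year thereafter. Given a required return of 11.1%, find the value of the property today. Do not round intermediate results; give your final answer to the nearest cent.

€3881916.05

D_1 = 166860.00000
D_2 = 206238.96000
D_3 = 254911.35456
D_4 = 315070.43424
Terminal value at year 4: TV = D_4×(1+g_2)/(r−g_2) = 328618.46291/0.068 = 4832624.45453
P_0 = D_1/(1+r)^1 + D_2/(1+r)^2 + D_3/(1+r)^3 + D_4/(1+r)^4 + TV/(1+r)^4
    = 150189.01890 + 167086.97332 + 185886.13774 + 206800.41966 + 3171953.49571 = 3881916.04534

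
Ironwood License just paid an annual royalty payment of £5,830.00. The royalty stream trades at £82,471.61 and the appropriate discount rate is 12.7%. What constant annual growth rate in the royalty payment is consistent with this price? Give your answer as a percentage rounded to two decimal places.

5.26%

P = D₀(1+g)/(r−g) ⇒ P(r−g) = D₀(1+g) ⇒ g(P+D₀) = P·r − D₀
g = (P·r − D₀)/(P + D₀) = (£82,471.61×0.127 − £5,830.00) / (£82,471.61 + £5,830.00) = 0.052591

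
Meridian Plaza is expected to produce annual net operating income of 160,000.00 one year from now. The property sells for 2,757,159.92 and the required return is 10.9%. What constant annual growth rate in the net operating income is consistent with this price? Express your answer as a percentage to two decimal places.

5.10%

P = D₁/(r−g) ⇒ g = r − D₁/P = 0.109 − 160,000.00/2,757,159.92 = 0.050969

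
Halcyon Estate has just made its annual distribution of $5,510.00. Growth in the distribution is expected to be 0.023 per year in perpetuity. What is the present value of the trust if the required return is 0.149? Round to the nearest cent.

$44735.95

D₁ = D₀ × (1 + g) = $5,510.00 × 1.023 = $5,636.7300
Growing perpetuity: P = D₁ / (r − g) = $5,636.7300 / (0.149 − 0.023) = $44,735.95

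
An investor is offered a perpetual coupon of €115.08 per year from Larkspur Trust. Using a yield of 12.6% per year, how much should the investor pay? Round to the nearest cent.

€913.33

Level perpetuity: PV = C / r = €115.08 / 0.126 = €913.33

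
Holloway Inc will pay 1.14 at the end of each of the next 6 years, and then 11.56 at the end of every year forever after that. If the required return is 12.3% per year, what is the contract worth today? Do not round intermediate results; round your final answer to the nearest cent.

51.50

PV of 6-year annuity: 1.14 × [1 − (1+0.123)^−6] / 0.123 = 4.64745
Perpetuity value at year 6: 11.56 / 0.123 = 93.98374
PV of perpetuity: 93.98374 / (1+0.123)^6 = 46.85697
Total PV = 4.64745 + 46.85697 = 51.50442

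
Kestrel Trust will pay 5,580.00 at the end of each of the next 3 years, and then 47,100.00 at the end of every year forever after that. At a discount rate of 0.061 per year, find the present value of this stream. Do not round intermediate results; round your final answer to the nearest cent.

PV of 3-year annuity: 5,580.00 × [1 − (1+0.061)^−3] / 0.061 = 14887.85360
Perpetuity value at year 3: 47,100.00 / 0.061 = 772131.14754
PV of perpetuity: 772131.14754 / (1+0.061)^3 = 646464.85639
Total PV = 14887.85360 + 646464.85639 = 661352.70999

661352.71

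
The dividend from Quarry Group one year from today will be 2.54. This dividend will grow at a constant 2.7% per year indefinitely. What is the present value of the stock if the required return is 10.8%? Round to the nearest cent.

31.36

Growing perpetuity: P = D₁ / (r − g) = 2.5400 / (0.108 − 0.027) = 31.36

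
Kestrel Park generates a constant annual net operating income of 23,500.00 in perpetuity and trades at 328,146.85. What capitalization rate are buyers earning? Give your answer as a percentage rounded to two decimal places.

P = C/r ⇒ r = C/P = 23,500.00/328,146.85 = 0.071614

7.16%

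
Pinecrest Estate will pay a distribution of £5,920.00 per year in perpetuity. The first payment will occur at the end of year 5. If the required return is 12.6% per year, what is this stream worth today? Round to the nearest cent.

£29227.90

Value at end of year 4: C / r = £5,920.00 / 0.126 = £46,984.1270
Discount to today: PV = £46,984.1270 / (1 + 0.126)^4 = £46,984.1270 / 1.607510 = £29,227.90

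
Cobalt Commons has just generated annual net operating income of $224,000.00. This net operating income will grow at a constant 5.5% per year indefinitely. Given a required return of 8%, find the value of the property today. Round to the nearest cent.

D₁ = D₀ × (1 + g) = $224,000.00 × 1.055 = $236,320.0000
Growing perpetuity: P = D₁ / (r − g) = $236,320.0000 / (0.08 − 0.055) = $9,452,800.00

$9452800.00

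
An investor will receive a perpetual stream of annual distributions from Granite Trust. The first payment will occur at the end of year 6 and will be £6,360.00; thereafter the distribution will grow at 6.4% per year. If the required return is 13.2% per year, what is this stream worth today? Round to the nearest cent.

£50317.15

Value at end of year 5: C₁ / (r − g) = £6,360.00 / (0.132 − 0.064) = £93,529.4118
Discount to today: PV = £93,529.4118 / (1 + 0.132)^5 = £93,529.4118 / 1.858798 = £50,317.15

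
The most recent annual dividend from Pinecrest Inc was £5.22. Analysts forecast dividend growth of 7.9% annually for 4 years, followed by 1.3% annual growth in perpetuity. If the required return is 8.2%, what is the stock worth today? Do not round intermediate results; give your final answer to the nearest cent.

D_1 = 5.63238
D_2 = 6.07734
D_3 = 6.55745
D_4 = 7.07549
Terminal value at year 4: TV = D_4×(1+g_2)/(r−g_2) = 7.16747/0.069 = 103.87634
P_0 = D_1/(1+r)^1 + D_2/(1+r)^2 + D_3/(1+r)^3 + D_4/(1+r)^4 + TV/(1+r)^4
    = 5.20553 + 5.19109 + 5.17670 + 5.16235 + 75.78925 = 96.52492

£96.52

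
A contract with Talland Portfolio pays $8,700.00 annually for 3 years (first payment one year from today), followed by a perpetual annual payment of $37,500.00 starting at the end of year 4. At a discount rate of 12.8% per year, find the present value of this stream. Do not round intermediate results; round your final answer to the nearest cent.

$224735.96

PV of 3-year annuity: $8,700.00 × [1 − (1+0.128)^−3] / 0.128 = 20611.98974
Perpetuity value at year 3: $37,500.00 / 0.128 = 292968.75000
PV of perpetuity: 292968.75000 / (1+0.128)^3 = 204123.96662
Total PV = 20611.98974 + 204123.96662 = 224735.95637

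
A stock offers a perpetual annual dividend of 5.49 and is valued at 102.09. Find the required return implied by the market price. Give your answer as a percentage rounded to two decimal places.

5.38%

P = C/r ⇒ r = C/P = 5.49/102.09 = 0.053776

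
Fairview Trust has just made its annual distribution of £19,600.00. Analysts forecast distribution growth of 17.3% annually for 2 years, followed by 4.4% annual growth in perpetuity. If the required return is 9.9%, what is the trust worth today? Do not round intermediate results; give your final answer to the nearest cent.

D_1 = 22990.80000
D_2 = 26968.20840
Terminal value at year 2: TV = D_2×(1+g_2)/(r−g_2) = 28154.80957/0.055 = 511905.62854
P_0 = D_1/(1+r)^1 + D_2/(1+r)^2 + TV/(1+r)^2
    = 20919.74522 + 22328.35409 + 423832.75766 = 467080.85698

£467080.86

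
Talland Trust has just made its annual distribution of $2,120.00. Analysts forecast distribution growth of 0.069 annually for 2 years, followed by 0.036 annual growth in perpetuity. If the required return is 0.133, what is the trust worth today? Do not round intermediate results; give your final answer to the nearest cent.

$24044.21

D_1 = 2266.28000
D_2 = 2422.65332
Terminal value at year 2: TV = D_2×(1+g_2)/(r−g_2) = 2509.86884/0.097 = 25874.93649
P_0 = D_1/(1+r)^1 + D_2/(1+r)^2 + TV/(1+r)^2
    = 2000.24713 + 1887.25877 + 20156.70189 = 24044.20779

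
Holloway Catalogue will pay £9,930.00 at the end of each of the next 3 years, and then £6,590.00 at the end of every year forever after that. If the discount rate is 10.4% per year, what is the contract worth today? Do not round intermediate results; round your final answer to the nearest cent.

£71613.33

PV of 3-year annuity: £9,930.00 × [1 − (1+0.104)^−3] / 0.104 = 24521.57275
Perpetuity value at year 3: £6,590.00 / 0.104 = 63365.38462
PV of perpetuity: 63365.38462 / (1+0.104)^3 = 47091.75275
Total PV = 24521.57275 + 47091.75275 = 71613.32550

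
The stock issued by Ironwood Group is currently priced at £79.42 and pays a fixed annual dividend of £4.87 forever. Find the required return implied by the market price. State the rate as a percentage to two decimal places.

6.13%

P = C/r ⇒ r = C/P = £4.87/£79.42 = 0.061320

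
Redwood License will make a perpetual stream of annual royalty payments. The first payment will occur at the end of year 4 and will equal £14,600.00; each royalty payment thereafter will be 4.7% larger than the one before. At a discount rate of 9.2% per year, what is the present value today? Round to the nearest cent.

£249156.62

Value at end of year 3: C₁ / (r − g) = £14,600.00 / (0.092 − 0.047) = £324,444.4444
Discount to today: PV = £324,444.4444 / (1 + 0.092)^3 = £324,444.4444 / 1.302171 = £249,156.62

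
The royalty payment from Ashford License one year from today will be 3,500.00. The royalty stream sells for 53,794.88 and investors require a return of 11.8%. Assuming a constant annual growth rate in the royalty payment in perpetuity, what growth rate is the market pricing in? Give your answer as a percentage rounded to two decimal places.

5.29%

P = D₁/(r−g) ⇒ g = r − D₁/P = 0.118 − 3,500.00/53,794.88 = 0.052938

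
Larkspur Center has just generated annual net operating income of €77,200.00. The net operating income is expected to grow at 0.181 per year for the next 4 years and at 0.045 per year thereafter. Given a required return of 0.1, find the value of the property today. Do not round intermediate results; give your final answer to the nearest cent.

D_1 = 91173.20000
D_2 = 107675.54920
D_3 = 127164.82361
D_4 = 150181.65668
Terminal value at year 4: TV = D_4×(1+g_2)/(r−g_2) = 156939.83123/0.055 = 2853451.47688
P_0 = D_1/(1+r)^1 + D_2/(1+r)^2 + D_3/(1+r)^3 + D_4/(1+r)^4 + TV/(1+r)^4
    = 82884.72727 + 88988.05719 + 95540.81413 + 102576.09226 + 1948945.75294 = 2318935.44379

€2318935.44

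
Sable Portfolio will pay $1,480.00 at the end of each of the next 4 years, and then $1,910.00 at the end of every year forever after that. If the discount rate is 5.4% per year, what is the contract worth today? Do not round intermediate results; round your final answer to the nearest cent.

PV of 4-year annuity: $1,480.00 × [1 − (1+0.054)^−4] / 0.054 = 5199.60871
Perpetuity value at year 4: $1,910.00 / 0.054 = 35370.37037
PV of perpetuity: 35370.37037 / (1+0.054)^4 = 28660.06453
Total PV = 5199.60871 + 28660.06453 = 33859.67324

$33859.67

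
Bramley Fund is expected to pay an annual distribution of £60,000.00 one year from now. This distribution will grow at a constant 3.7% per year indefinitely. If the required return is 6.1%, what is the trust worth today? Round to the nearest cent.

£2500000.00

Growing perpetuity: P = D₁ / (r − g) = £60,000.0000 / (0.061 − 0.037) = £2,500,000.00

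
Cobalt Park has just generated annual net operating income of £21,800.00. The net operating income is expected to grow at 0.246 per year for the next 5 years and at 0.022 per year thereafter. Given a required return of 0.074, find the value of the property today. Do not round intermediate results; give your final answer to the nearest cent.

D_1 = 27162.80000
D_2 = 33844.84880
D_3 = 42170.68160
D_4 = 52544.66928
D_5 = 65470.65792
Terminal value at year 5: TV = D_5×(1+g_2)/(r−g_2) = 66911.01240/0.052 = 1286750.23840
P_0 = D_1/(1+r)^1 + D_2/(1+r)^2 + D_3/(1+r)^3 + D_4/(1+r)^4 + D_5/(1+r)^5 + TV/(1+r)^5
    = 25291.24767 + 29341.61508 + 34040.64469 + 39492.21907 + 45816.85750 + 900477.46865 = 1074460.05267

£1074460.05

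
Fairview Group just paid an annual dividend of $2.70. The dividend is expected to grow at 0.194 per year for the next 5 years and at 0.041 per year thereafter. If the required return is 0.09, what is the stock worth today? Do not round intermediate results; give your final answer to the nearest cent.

$108.36

D_1 = 3.22380
D_2 = 3.84922
D_3 = 4.59597
D_4 = 5.48758
D_5 = 6.55217
Terminal value at year 5: TV = D_5×(1+g_2)/(r−g_2) = 6.82081/0.049 = 139.20026
P_0 = D_1/(1+r)^1 + D_2/(1+r)^2 + D_3/(1+r)^3 + D_4/(1+r)^4 + D_5/(1+r)^5 + TV/(1+r)^5
    = 2.95761 + 3.23981 + 3.54893 + 3.88754 + 4.25846 + 90.47062 = 108.36298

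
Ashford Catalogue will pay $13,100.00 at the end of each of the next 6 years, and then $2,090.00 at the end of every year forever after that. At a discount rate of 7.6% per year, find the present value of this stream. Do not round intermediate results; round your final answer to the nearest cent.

$79021.48

PV of 6-year annuity: $13,100.00 × [1 − (1+0.076)^−6] / 0.076 = 61301.66810
Perpetuity value at year 6: $2,090.00 / 0.076 = 27500.00000
PV of perpetuity: 27500.00000 / (1+0.076)^6 = 17719.81020
Total PV = 61301.66810 + 17719.81020 = 79021.47831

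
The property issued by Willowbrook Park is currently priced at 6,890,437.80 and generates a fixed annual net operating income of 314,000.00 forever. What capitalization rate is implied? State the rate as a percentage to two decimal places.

4.56%

P = C/r ⇒ r = C/P = 314,000.00/6,890,437.80 = 0.045570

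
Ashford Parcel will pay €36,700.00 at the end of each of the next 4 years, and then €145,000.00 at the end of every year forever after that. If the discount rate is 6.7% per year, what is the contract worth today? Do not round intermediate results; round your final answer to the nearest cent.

€1794845.97

PV of 4-year annuity: €36,700.00 × [1 − (1+0.067)^−4] / 0.067 = 125157.21304
Perpetuity value at year 4: €145,000.00 / 0.067 = 2164179.10448
PV of perpetuity: 2164179.10448 / (1+0.067)^4 = 1669688.75324
Total PV = 125157.21304 + 1669688.75324 = 1794845.96627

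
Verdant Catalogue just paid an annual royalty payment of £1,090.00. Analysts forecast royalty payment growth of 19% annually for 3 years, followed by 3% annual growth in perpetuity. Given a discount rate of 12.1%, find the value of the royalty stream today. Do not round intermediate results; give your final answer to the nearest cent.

£18447.97

D_1 = 1297.10000
D_2 = 1543.54900
D_3 = 1836.82331
Terminal value at year 3: TV = D_3×(1+g_2)/(r−g_2) = 1891.92801/0.091 = 20790.41768
P_0 = D_1/(1+r)^1 + D_2/(1+r)^2 + D_3/(1+r)^3 + TV/(1+r)^3
    = 1157.09188 + 1228.31342 + 1303.91879 + 14758.64127 = 18447.96536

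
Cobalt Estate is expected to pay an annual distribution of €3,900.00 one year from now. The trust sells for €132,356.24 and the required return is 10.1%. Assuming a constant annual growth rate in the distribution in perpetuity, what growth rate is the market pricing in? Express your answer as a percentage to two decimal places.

7.15%

P = D₁/(r−g) ⇒ g = r − D₁/P = 0.101 − €3,900.00/€132,356.24 = 0.071534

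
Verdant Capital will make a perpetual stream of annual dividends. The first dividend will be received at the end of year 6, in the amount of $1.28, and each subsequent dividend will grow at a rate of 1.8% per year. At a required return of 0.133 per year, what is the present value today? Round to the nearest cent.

Value at end of year 5: C₁ / (r − g) = $1.28 / (0.133 − 0.018) = $11.1304
Discount to today: PV = $11.1304 / (1 + 0.133)^5 = $11.1304 / 1.867022 = $5.96

$5.96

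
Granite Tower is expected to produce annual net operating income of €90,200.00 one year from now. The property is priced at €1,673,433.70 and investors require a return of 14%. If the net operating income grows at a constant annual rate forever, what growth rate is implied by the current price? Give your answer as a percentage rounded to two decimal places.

P = D₁/(r−g) ⇒ g = r − D₁/P = 0.14 − €90,200.00/€1,673,433.70 = 0.086099

8.61%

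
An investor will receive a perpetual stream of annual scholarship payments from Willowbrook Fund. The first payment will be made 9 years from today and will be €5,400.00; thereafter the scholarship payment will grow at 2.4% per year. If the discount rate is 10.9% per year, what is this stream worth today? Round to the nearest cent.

Value at end of year 8: C₁ / (r − g) = €5,400.00 / (0.109 − 0.024) = €63,529.4118
Discount to today: PV = €63,529.4118 / (1 + 0.109)^8 = €63,529.4118 / 2.287981 = €27,766.58

€27766.58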